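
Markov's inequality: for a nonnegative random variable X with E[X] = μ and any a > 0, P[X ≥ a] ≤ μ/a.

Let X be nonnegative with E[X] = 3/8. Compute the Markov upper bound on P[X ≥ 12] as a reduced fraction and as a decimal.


μ = E[X] = 3/8, a = 12.
Markov: P[X ≥ 12] ≤ μ/a = (3/8)/12 = 1/32.
Numerically: ≈ 0.03125.
(Since a = 12 > μ = 0.37500, the bound 1/32 is < 1 and informative.)

P[X ≥ 12] ≤ 1/32 ≈ 0.03125.


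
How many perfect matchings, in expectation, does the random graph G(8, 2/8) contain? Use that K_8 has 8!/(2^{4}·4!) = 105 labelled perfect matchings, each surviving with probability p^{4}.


K_8 has 8!/(2^{4}·4!) = 105 labelled perfect matchings.
For each such perfect matching H, let X_H = 1 if all 4 edges of H are present in G. Then P[X_H = 1] = p^{4} = (1/4)^{4} = 1/256.
By linearity: E[X] = Σ_H E[X_H] = 105 · p^{4} = 105 · 1/256 = 105/256.
Numerically: E[X] ≈ 0.41016.

E[X] = 105 · (1/4)^{4} = 105/256 ≈ 0.41016.


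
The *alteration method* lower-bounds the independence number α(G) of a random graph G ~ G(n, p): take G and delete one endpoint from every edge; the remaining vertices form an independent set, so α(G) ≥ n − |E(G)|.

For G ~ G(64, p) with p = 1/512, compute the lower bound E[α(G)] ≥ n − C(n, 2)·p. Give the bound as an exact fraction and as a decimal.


E[|E(G)|] = C(64, 2)·p = 2016 · (1/512) = 63/16.
E[α(G)] ≥ n − E[|E(G)|] = 64 − 63/16 = 961/16.
Numerically: ≈ 60.0625.
(This is only a lower bound; the true E[α(G)] may be larger.)

E[α(G)] ≥ 961/16 ≈ 60.0625.


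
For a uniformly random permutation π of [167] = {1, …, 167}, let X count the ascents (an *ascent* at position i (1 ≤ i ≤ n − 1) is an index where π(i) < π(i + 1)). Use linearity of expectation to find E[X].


Write X = Σ X_I over i = 1, …, 166, with X_I the indicator of one ascent.
There are 166 indicators.
For each fixed i, the pair (π(i), π(i+1)) is a uniformly random ordered pair of distinct values from {1, …, 167}; by symmetry P[π(i) < π(i+1)] = 1/2.
By linearity: E[X] = 166 · (1/2) = (167 − 1) · (1/2) = 83 ≈ 83.000000.

E[X] = 83 = 83.000000.


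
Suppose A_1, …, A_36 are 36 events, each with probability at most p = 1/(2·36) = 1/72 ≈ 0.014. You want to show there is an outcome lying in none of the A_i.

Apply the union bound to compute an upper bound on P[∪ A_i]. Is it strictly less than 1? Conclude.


Union bound: P[∪_{i=1}^{36} A_i] ≤ Σ_i P[A_i] ≤ 36·p = 36·(1/72) = 1/2.
Numerically: 1/2 ≈ 0.500.
Is 1/2 < 1? YES.
Since P[∪ A_i] ≤ 1/2 < 1, the complement has P[∩ A_i^c] ≥ 1 − 1/2 = 1/2 > 0, so some outcome avoids every A_i.

36·p = 1/2 ≈ 0.500; existence CERTIFIED by the union bound.


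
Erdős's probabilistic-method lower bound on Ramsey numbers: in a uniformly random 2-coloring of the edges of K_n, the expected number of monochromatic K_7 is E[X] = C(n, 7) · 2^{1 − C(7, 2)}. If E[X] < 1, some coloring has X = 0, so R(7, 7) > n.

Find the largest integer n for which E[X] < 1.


We need C(n, 7) · 2^{1 − 21} < 1, i.e. C(n, 7) < 2^{21 − 1} = 1048576.
Check values of n near the boundary:
  n = 22: C(22, 7) = 170544; 170544 < 1048576? YES
  n = 23: C(23, 7) = 245157; 245157 < 1048576? YES
  n = 24: C(24, 7) = 346104; 346104 < 1048576? YES
  n = 25: C(25, 7) = 480700; 480700 < 1048576? YES
  n = 26: C(26, 7) = 657800; 657800 < 1048576? YES
  n = 27: C(27, 7) = 888030; 888030 < 1048576? YES
  n = 28: C(28, 7) = 1184040; 1184040 < 1048576? NO
The largest n with C(n, 7) < 1048576 is n = 27 (where E[X] = 444015/524288 ≈ 0.84689). Hence R(7, 7) > 27, i.e. R(7, 7) ≥ 28.

Largest n = 27; hence R(7, 7) > 27.


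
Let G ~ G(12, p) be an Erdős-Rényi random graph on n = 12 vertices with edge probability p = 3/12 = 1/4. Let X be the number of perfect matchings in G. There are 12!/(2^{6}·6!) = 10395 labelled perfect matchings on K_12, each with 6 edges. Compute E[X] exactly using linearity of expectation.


K_12 has 12!/(2^{6}·6!) = 10395 labelled perfect matchings.
For each such perfect matching H, let X_H = 1 if all 6 edges of H are present in G. Then P[X_H = 1] = p^{6} = (1/4)^{6} = 1/4096.
Summing the indicators: E[X] = Σ_H E[X_H] = 10395 · p^{6} = 10395 · 1/4096 = 10395/4096.
Numerically: E[X] ≈ 2.538.

E[X] = 10395 · (1/4)^{6} = 10395/4096 ≈ 2.538.


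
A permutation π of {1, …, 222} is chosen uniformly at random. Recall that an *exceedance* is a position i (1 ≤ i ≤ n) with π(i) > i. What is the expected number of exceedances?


Write X = Σ_{i=1}^{222} X_i, where X_i = 1_{π(i) > i}.
For each fixed i, π(i) is uniform over {1, …, 222} (marginal of a uniform permutation), so P[π(i) > i] = (n − i)/n. Summing: Σ_{i=1}^{222} (n − i)/n = (0 + 1 + … + 221)/222 = 222(222 − 1)/(2·222) = (222 − 1)/2.
Hence E[X] = Σ_{i=1}^{222} (222 − i)/222 = 221/2 ≈ 110.500000.

E[X] = 221/2 = 110.500000.


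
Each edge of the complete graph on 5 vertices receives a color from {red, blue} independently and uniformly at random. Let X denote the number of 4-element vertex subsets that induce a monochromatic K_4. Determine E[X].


Let X = Σ_S X_S over the C(5, 4) = 5 subsets S of size 4, where X_S = 1 if the K_4 on S is monochromatic.
For a fixed S, the K_4 on S has C(4, 2) = 6 edges. P[all 6 edges red] = (1/2)^6, and likewise for blue, so P[monochromatic] = 2·(1/2)^6 = 2^{1 − 6} = 1/32.
By linearity of expectation: E[X] = C(5, 4) · 2^{1 − 6} = 5 · 1/32 = 5/32.
Numerically: E[X] ≈ 0.156250.

E[X] = C(5,4)·2^(1−C(4,2)) = 5/32 ≈ 0.156250.


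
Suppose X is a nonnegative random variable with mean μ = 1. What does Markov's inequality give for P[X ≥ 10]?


μ = E[X] = 1, a = 10.
Markov: P[X ≥ 10] ≤ μ/a = (1)/10 = 1/10.
Numerically: ≈ 0.100.
(Since a = 10 > μ = 1.000, the bound 1/10 is < 1 and informative.)

P[X ≥ 10] ≤ 1/10 ≈ 0.100.


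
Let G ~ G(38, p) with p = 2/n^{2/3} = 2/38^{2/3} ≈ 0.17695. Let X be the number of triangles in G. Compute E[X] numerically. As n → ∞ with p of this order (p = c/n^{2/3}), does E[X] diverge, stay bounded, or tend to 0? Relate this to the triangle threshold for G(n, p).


Number of potential triangles: C(38, 3) = 8436.
Each occurs with probability p³ ≈ (0.17695)³ ≈ 5.5401662e-03.
By linearity: E[X] = C(38, 3)·p³ ≈ 8436 · 5.5401662e-03 ≈ 46.73684.
Since α = 2/3 < 1, p = c/n^{2/3} ≫ 1/n is above the triangle threshold p ~ 1/n. Asymptotically E[X] ~ (c³/6)·n^{3(1−α)} = (2³/6)·n^{1} → ∞; triangles are abundant w.h.p.

E[X] ≈ 46.73684; in regime p = Θ(1/n^{2/3}) E[X] diverges (above the triangle threshold p ~ 1/n).


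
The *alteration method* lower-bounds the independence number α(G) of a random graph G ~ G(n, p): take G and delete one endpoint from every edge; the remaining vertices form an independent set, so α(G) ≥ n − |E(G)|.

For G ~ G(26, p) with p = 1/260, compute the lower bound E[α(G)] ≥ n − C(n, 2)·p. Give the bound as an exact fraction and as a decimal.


E[|E(G)|] = C(26, 2)·p = 325 · (1/260) = 5/4.
E[α(G)] ≥ n − E[|E(G)|] = 26 − 5/4 = 99/4.
Numerically: ≈ 24.7500.
(This is only a lower bound; the true E[α(G)] may be larger.)

E[α(G)] ≥ 99/4 ≈ 24.7500.


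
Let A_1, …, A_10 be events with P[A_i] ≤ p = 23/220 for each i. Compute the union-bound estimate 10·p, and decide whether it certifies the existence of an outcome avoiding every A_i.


Union bound: P[∪_{i=1}^{10} A_i] ≤ Σ_i P[A_i] ≤ 10·p = 10·(23/220) = 23/22.
Numerically: 23/22 ≈ 1.0454545.
Is 23/22 < 1? NO.
Since the bound 23/22 is ≥ 1, the union bound is uninformative here; it does NOT by itself certify existence.

10·p = 23/22 ≈ 1.0454545; existence NOT certified by the union bound.


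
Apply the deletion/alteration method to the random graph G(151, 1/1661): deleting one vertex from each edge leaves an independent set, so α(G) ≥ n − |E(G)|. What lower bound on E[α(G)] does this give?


E[|E(G)|] = C(151, 2)·p = 11325 · (1/1661) = 75/11.
E[α(G)] ≥ n − E[|E(G)|] = 151 − 75/11 = 1586/11.
Numerically: ≈ 144.181818.
(This is only a lower bound; the true E[α(G)] may be larger.)

E[α(G)] ≥ 1586/11 ≈ 144.181818.


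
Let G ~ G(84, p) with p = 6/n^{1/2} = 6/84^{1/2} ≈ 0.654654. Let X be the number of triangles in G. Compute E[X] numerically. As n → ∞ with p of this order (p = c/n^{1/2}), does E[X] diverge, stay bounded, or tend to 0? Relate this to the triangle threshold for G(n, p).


Number of potential triangles: C(84, 3) = 95284.
Each occurs with probability p³ ≈ (0.654654)³ ≈ 2.80565859e-01.
By linearity: E[X] = C(84, 3)·p³ ≈ 95284 · 2.80565859e-01 ≈ 26733.437297.
Since α = 1/2 < 1, p = c/n^{1/2} ≫ 1/n is above the triangle threshold p ~ 1/n. Asymptotically E[X] ~ (c³/6)·n^{3(1−α)} = (6³/6)·n^{1.5} → ∞; triangles are abundant w.h.p.

E[X] ≈ 26733.437297; in regime p = Θ(1/n^{1/2}) E[X] diverges (above the triangle threshold p ~ 1/n).


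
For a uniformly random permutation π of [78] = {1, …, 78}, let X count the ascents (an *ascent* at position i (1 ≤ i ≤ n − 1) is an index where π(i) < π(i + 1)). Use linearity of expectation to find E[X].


Write X = Σ X_I over i = 1, …, 77, with X_I the indicator of one ascent.
There are 77 indicators.
For each fixed i, the pair (π(i), π(i+1)) is a uniformly random ordered pair of distinct values from {1, …, 78}; by symmetry P[π(i) < π(i+1)] = 1/2.
By linearity: E[X] = 77 · (1/2) = (78 − 1) · (1/2) = 77/2 ≈ 38.50000.

E[X] = 77/2 = 38.50000.


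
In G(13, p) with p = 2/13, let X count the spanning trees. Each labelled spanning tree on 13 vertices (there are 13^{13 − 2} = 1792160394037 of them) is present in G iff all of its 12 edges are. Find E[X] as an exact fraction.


K_13 has 13^{13 − 2} = 1792160394037 labelled spanning trees.
For each such spanning tree H, let X_H = 1 if all 12 edges of H are present in G. Then P[X_H = 1] = p^{12} = (2/13)^{12} = 4096/23298085122481.
Summing the indicators: E[X] = Σ_H E[X_H] = 1792160394037 · p^{12} = 1792160394037 · 4096/23298085122481 = 4096/13.
Numerically: E[X] ≈ 315.077.

E[X] = 1792160394037 · (2/13)^{12} = 4096/13 ≈ 315.077.


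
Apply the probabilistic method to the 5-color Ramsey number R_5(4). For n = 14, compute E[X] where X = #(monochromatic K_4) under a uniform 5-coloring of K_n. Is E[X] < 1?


E[X] = C(14, 4) · 5^{1 − 6} = 1001 · 5^{−5} = 1001/3125.
As a reduced fraction: E[X] = 1001/3125 ≈ 0.32032.
Is E[X] < 1? YES.
Since E[X] < 1, there exists a 5-coloring of K_{14} with no monochromatic K_4; hence R_5(4) > 14.

E[X] = 1001/3125 ≈ 0.32032; E[X] < 1, so R_5(4) > 14.


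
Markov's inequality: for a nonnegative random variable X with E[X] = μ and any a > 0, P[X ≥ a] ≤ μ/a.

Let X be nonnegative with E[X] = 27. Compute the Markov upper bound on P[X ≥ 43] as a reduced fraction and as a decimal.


μ = E[X] = 27, a = 43.
Markov: P[X ≥ 43] ≤ μ/a = (27)/43 = 27/43.
Numerically: ≈ 0.6279.
(Since a = 43 > μ = 27.0000, the bound 27/43 is < 1 and informative.)

P[X ≥ 43] ≤ 27/43 ≈ 0.6279.


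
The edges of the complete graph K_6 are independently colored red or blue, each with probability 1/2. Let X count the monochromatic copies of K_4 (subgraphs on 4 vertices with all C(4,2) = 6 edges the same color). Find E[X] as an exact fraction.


Let X = Σ_S X_S over the C(6, 4) = 15 subsets S of size 4, where X_S = 1 if the K_4 on S is monochromatic.
For a fixed S, the K_4 on S has C(4, 2) = 6 edges. P[all 6 edges red] = (1/2)^6, and likewise for blue, so P[monochromatic] = 2·(1/2)^6 = 2^{1 − 6} = 1/32.
Summing: E[X] = C(6, 4) · 2^{1 − 6} = 15 · 1/32 = 15/32.
Numerically: E[X] ≈ 0.46875.

E[X] = C(6,4)·2^(1−C(4,2)) = 15/32 ≈ 0.46875.


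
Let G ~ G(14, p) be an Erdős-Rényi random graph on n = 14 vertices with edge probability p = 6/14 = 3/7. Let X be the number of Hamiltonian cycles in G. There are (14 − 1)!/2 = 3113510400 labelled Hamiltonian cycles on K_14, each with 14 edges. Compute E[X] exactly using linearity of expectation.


K_14 has (14 − 1)!/2 = 3113510400 labelled Hamiltonian cycles.
For each such Hamiltonian cycle H, let X_H = 1 if all 14 edges of H are present in G. Then P[X_H = 1] = p^{14} = (3/7)^{14} = 4782969/678223072849.
Summing the indicators: E[X] = Σ_H E[X_H] = 3113510400 · p^{14} = 3113510400 · 4782969/678223072849 = 2127403389196800/96889010407.
Numerically: E[X] ≈ 21957.

E[X] = 3113510400 · (3/7)^{14} = 2127403389196800/96889010407 ≈ 21957.


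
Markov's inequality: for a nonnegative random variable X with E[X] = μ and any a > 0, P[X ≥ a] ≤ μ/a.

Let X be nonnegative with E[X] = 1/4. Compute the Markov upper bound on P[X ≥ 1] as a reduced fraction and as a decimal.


μ = E[X] = 1/4, a = 1.
Markov: P[X ≥ 1] ≤ μ/a = (1/4)/1 = 1/4.
Numerically: ≈ 0.250.
(Since a = 1 > μ = 0.250, the bound 1/4 is < 1 and informative.)

P[X ≥ 1] ≤ 1/4 ≈ 0.250.


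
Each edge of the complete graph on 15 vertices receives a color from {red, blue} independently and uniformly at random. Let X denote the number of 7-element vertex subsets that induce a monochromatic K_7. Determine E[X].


Let X = Σ_S X_S over the C(15, 7) = 6435 subsets S of size 7, where X_S = 1 if the K_7 on S is monochromatic.
For a fixed S, the K_7 on S has C(7, 2) = 21 edges. P[all 21 edges red] = (1/2)^21, and likewise for blue, so P[monochromatic] = 2·(1/2)^21 = 2^{1 − 21} = 1/1048576.
Summing: E[X] = C(15, 7) · 2^{1 − 21} = 6435 · 1/1048576 = 6435/1048576.
Numerically: E[X] ≈ 0.006.

E[X] = C(15,7)·2^(1−C(7,2)) = 6435/1048576 ≈ 0.006.


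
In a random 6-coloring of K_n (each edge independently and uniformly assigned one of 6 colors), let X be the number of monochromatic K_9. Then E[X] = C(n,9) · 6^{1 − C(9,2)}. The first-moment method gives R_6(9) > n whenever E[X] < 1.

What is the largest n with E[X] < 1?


We need C(n, 9) · 6^{1 − 36} < 1, i.e. C(n, 9) < 6^{36 − 1} = 1719070799748422591028658176.
Check values of n near the boundary:
  n = 4402: C(4402, 9) = 1696419745356657449393393700; 1696419745356657449393393700 < 1719070799748422591028658176? YES
  n = 4403: C(4403, 9) = 1699894433046281918452233150; 1699894433046281918452233150 < 1719070799748422591028658176? YES
  n = 4404: C(4404, 9) = 1703375445537161676647015880; 1703375445537161676647015880 < 1719070799748422591028658176? YES
  n = 4405: C(4405, 9) = 1706862792900636302463627150; 1706862792900636302463627150 < 1719070799748422591028658176? YES
  n = 4406: C(4406, 9) = 1710356485221788389505285700; 1710356485221788389505285700 < 1719070799748422591028658176? YES
  n = 4407: C(4407, 9) = 1713856532599459170657070050; 1713856532599459170657070050 < 1719070799748422591028658176? YES
  n = 4408: C(4408, 9) = 1717362945146264156457459600; 1717362945146264156457459600 < 1719070799748422591028658176? YES
  n = 4409: C(4409, 9) = 1720875732988608787686577131; 1720875732988608787686577131 < 1719070799748422591028658176? NO
The largest n with C(n, 9) < 1719070799748422591028658176 is n = 4408 (where E[X] = 35778394690547169926197075/35813974994758803979763712 ≈ 0.9990). Hence R_6(9) > 4408, i.e. R_6(9) ≥ 4409.

Largest n = 4408; hence R_6(9) > 4408.


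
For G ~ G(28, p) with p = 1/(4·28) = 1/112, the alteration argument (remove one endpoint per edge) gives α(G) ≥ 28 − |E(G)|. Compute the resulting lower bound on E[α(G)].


E[|E(G)|] = C(28, 2)·p = 378 · (1/112) = 27/8.
E[α(G)] ≥ n − E[|E(G)|] = 28 − 27/8 = 197/8.
Numerically: ≈ 24.625.
(This is only a lower bound; the true E[α(G)] may be larger.)

E[α(G)] ≥ 197/8 ≈ 24.625.


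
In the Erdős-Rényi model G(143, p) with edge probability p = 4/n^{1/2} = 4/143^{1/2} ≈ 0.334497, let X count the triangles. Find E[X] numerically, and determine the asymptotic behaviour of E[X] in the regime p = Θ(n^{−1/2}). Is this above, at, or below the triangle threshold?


Number of potential triangles: C(143, 3) = 477191.
Each occurs with probability p³ ≈ (0.334497)³ ≈ 3.74262158e-02.
By linearity: E[X] = C(143, 3)·p³ ≈ 477191 · 3.74262158e-02 ≈ 17859.453359.
Since α = 1/2 < 1, p = c/n^{1/2} ≫ 1/n is above the triangle threshold p ~ 1/n. Asymptotically E[X] ~ (c³/6)·n^{3(1−α)} = (4³/6)·n^{1.5} → ∞; triangles are abundant w.h.p.

E[X] ≈ 17859.453359; in regime p = Θ(1/n^{1/2}) E[X] diverges (above the triangle threshold p ~ 1/n).


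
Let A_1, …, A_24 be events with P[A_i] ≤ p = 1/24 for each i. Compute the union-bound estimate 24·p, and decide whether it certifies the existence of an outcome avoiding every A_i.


Union bound: P[∪_{i=1}^{24} A_i] ≤ Σ_i P[A_i] ≤ 24·p = 24·(1/24) = 1.
Numerically: 1 ≈ 1.000000.
Is 1 < 1? NO.
Since the bound 1 is ≥ 1, the union bound is uninformative here; it does NOT by itself certify existence.

24·p = 1 ≈ 1.000000; existence NOT certified by the union bound.


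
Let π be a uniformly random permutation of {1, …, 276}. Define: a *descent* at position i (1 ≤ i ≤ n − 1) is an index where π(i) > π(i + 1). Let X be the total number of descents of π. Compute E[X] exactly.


Write X = Σ X_I over i = 1, …, 275, with X_I the indicator of one descent.
There are 275 indicators.
For each fixed i, the pair (π(i), π(i+1)) is a uniformly random ordered pair of distinct values from {1, …, 276}; by symmetry P[π(i) > π(i+1)] = 1/2.
By linearity: E[X] = 275 · (1/2) = (276 − 1) · (1/2) = 275/2 ≈ 137.50000.

E[X] = 275/2 = 137.50000.


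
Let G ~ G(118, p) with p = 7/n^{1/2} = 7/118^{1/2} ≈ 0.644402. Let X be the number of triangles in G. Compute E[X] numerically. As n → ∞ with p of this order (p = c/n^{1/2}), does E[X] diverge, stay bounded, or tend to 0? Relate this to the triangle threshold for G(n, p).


Number of potential triangles: C(118, 3) = 266916.
Each occurs with probability p³ ≈ (0.644402)³ ≈ 2.67590758e-01.
By linearity: E[X] = C(118, 3)·p³ ≈ 266916 · 2.67590758e-01 ≈ 71424.254649.
Since α = 1/2 < 1, p = c/n^{1/2} ≫ 1/n is above the triangle threshold p ~ 1/n. Asymptotically E[X] ~ (c³/6)·n^{3(1−α)} = (7³/6)·n^{1.5} → ∞; triangles are abundant w.h.p.

E[X] ≈ 71424.254649; in regime p = Θ(1/n^{1/2}) E[X] diverges (above the triangle threshold p ~ 1/n).


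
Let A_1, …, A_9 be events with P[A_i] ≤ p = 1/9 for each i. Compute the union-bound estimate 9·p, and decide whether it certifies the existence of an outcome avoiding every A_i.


Union bound: P[∪_{i=1}^{9} A_i] ≤ Σ_i P[A_i] ≤ 9·p = 9·(1/9) = 1.
Numerically: 1 ≈ 1.000000.
Is 1 < 1? NO.
Since the bound 1 is ≥ 1, the union bound is uninformative here; it does NOT by itself certify existence.

9·p = 1 ≈ 1.000000; existence NOT certified by the union bound.


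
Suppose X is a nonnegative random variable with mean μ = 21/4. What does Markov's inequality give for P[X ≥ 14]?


μ = E[X] = 21/4, a = 14.
Markov: P[X ≥ 14] ≤ μ/a = (21/4)/14 = 3/8.
Numerically: ≈ 0.375.
(Since a = 14 > μ = 5.250, the bound 3/8 is < 1 and informative.)

P[X ≥ 14] ≤ 3/8 ≈ 0.375.


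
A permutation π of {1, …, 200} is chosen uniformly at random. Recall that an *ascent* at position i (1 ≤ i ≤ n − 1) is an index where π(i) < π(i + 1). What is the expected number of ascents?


Write X = Σ X_I over i = 1, …, 199, with X_I the indicator of one ascent.
There are 199 indicators.
For each fixed i, the pair (π(i), π(i+1)) is a uniformly random ordered pair of distinct values from {1, …, 200}; by symmetry P[π(i) < π(i+1)] = 1/2.
By linearity: E[X] = 199 · (1/2) = (200 − 1) · (1/2) = 199/2 ≈ 99.5000.

E[X] = 199/2 = 99.5000.


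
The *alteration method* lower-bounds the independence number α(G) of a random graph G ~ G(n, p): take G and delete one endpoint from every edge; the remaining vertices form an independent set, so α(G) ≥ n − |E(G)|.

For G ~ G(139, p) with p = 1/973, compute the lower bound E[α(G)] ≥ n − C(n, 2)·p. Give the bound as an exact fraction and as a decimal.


E[|E(G)|] = C(139, 2)·p = 9591 · (1/973) = 69/7.
E[α(G)] ≥ n − E[|E(G)|] = 139 − 69/7 = 904/7.
Numerically: ≈ 129.14286.
(This is only a lower bound; the true E[α(G)] may be larger.)

E[α(G)] ≥ 904/7 ≈ 129.14286.


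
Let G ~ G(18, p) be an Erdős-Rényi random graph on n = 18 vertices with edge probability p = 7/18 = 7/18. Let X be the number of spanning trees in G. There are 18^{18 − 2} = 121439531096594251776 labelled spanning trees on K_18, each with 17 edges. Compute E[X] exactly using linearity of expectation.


K_18 has 18^{18 − 2} = 121439531096594251776 labelled spanning trees.
For each such spanning tree H, let X_H = 1 if all 17 edges of H are present in G. Then P[X_H = 1] = p^{17} = (7/18)^{17} = 232630513987207/2185911559738696531968.
Summing the indicators: E[X] = Σ_H E[X_H] = 121439531096594251776 · p^{17} = 121439531096594251776 · 232630513987207/2185911559738696531968 = 232630513987207/18.
Numerically: E[X] ≈ 1.29e+13.

E[X] = 121439531096594251776 · (7/18)^{17} = 232630513987207/18 ≈ 1.29e+13.


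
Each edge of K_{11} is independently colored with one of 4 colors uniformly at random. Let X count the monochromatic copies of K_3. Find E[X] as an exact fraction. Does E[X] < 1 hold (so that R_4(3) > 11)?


E[X] = C(11, 3) · 4^{1 − 3} = 165 · 4^{−2} = 165/16.
As a reduced fraction: E[X] = 165/16 ≈ 10.31250.
Is E[X] < 1? NO.
Since E[X] ≥ 1, the first-moment bound is inconclusive at n = 11; it does NOT by itself certify R_4(3) > 11.

E[X] = 165/16 ≈ 10.31250; E[X] ≥ 1; first-moment method inconclusive here.


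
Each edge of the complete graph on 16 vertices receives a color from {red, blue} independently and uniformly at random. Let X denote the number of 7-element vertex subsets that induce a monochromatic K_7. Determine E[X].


Let X = Σ_S X_S over the C(16, 7) = 11440 subsets S of size 7, where X_S = 1 if the K_7 on S is monochromatic.
For a fixed S, the K_7 on S has C(7, 2) = 21 edges. P[all 21 edges red] = (1/2)^21, and likewise for blue, so P[monochromatic] = 2·(1/2)^21 = 2^{1 − 21} = 1/1048576.
By linearity of expectation: E[X] = C(16, 7) · 2^{1 − 21} = 11440 · 1/1048576 = 715/65536.
Numerically: E[X] ≈ 0.011.

E[X] = C(16,7)·2^(1−C(7,2)) = 715/65536 ≈ 0.011.


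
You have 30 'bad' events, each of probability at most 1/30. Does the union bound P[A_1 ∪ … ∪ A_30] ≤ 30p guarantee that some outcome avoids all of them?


Union bound: P[∪_{i=1}^{30} A_i] ≤ Σ_i P[A_i] ≤ 30·p = 30·(1/30) = 1.
Numerically: 1 ≈ 1.000.
Is 1 < 1? NO.
Since the bound 1 is ≥ 1, the union bound is uninformative here; it does NOT by itself certify existence.

30·p = 1 ≈ 1.000; existence NOT certified by the union bound.


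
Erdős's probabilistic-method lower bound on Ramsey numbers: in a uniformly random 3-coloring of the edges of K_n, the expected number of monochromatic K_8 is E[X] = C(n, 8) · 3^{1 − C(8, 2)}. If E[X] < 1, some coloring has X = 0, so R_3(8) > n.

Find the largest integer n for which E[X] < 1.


We need C(n, 8) · 3^{1 − 28} < 1, i.e. C(n, 8) < 3^{28 − 1} = 7625597484987.
Check values of n near the boundary:
  n = 150: C(150, 8) = 5257211409450; 5257211409450 < 7625597484987? YES
  n = 151: C(151, 8) = 5551321138650; 5551321138650 < 7625597484987? YES
  n = 152: C(152, 8) = 5859727868575; 5859727868575 < 7625597484987? YES
  n = 153: C(153, 8) = 6183023199255; 6183023199255 < 7625597484987? YES
  n = 154: C(154, 8) = 6521818990995; 6521818990995 < 7625597484987? YES
  n = 155: C(155, 8) = 6876747915675; 6876747915675 < 7625597484987? YES
  n = 156: C(156, 8) = 7248464019225; 7248464019225 < 7625597484987? YES
  n = 157: C(157, 8) = 7637643295425; 7637643295425 < 7625597484987? NO
  n = 158: C(158, 8) = 8044984271181; 8044984271181 < 7625597484987? NO
The largest n with C(n, 8) < 7625597484987 is n = 156 (where E[X] = 805384891025/847288609443 ≈ 0.951). Hence R_3(8) > 156, i.e. R_3(8) ≥ 157.

Largest n = 156; hence R_3(8) > 156.


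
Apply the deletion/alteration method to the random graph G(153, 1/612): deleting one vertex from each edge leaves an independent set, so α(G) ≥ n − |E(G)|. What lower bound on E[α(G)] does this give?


E[|E(G)|] = C(153, 2)·p = 11628 · (1/612) = 19.
E[α(G)] ≥ n − E[|E(G)|] = 153 − 19 = 134.
Numerically: ≈ 134.00000.
(This is only a lower bound; the true E[α(G)] may be larger.)

E[α(G)] ≥ 134 ≈ 134.00000.


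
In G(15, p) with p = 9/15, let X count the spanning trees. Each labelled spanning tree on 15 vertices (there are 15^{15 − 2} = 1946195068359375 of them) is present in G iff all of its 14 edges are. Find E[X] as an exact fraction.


K_15 has 15^{15 − 2} = 1946195068359375 labelled spanning trees.
For each such spanning tree H, let X_H = 1 if all 14 edges of H are present in G. Then P[X_H = 1] = p^{14} = (3/5)^{14} = 4782969/6103515625.
Summing the indicators: E[X] = Σ_H E[X_H] = 1946195068359375 · p^{14} = 1946195068359375 · 4782969/6103515625 = 7625597484987/5.
Numerically: E[X] ≈ 1.53e+12.

E[X] = 1946195068359375 · (3/5)^{14} = 7625597484987/5 ≈ 1.53e+12.


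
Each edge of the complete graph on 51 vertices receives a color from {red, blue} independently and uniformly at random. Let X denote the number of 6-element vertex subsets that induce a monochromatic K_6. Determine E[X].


Let X = Σ_S X_S over the C(51, 6) = 18009460 subsets S of size 6, where X_S = 1 if the K_6 on S is monochromatic.
For a fixed S, the K_6 on S has C(6, 2) = 15 edges. P[all 15 edges red] = (1/2)^15, and likewise for blue, so P[monochromatic] = 2·(1/2)^15 = 2^{1 − 15} = 1/16384.
Summing: E[X] = C(51, 6) · 2^{1 − 15} = 18009460 · 1/16384 = 4502365/4096.
Numerically: E[X] ≈ 1099.210205.

E[X] = C(51,6)·2^(1−C(6,2)) = 4502365/4096 ≈ 1099.210205.


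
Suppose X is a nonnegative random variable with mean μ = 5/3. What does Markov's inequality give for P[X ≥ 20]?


μ = E[X] = 5/3, a = 20.
Markov: P[X ≥ 20] ≤ μ/a = (5/3)/20 = 1/12.
Numerically: ≈ 0.083.
(Since a = 20 > μ = 1.667, the bound 1/12 is < 1 and informative.)

P[X ≥ 20] ≤ 1/12 ≈ 0.083.


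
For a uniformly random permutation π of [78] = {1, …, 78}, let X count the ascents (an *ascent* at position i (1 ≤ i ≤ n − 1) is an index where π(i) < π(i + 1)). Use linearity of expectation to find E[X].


Write X = Σ X_I over i = 1, …, 77, with X_I the indicator of one ascent.
There are 77 indicators.
For each fixed i, the pair (π(i), π(i+1)) is a uniformly random ordered pair of distinct values from {1, …, 78}; by symmetry P[π(i) < π(i+1)] = 1/2.
By linearity: E[X] = 77 · (1/2) = (78 − 1) · (1/2) = 77/2 ≈ 38.50000.

E[X] = 77/2 = 38.50000.


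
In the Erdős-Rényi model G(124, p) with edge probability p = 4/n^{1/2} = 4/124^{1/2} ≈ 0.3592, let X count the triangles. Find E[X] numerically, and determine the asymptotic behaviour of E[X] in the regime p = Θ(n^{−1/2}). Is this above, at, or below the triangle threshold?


Number of potential triangles: C(124, 3) = 310124.
Each occurs with probability p³ ≈ (0.3592)³ ≈ 4.634976e-02.
By linearity: E[X] = C(124, 3)·p³ ≈ 310124 · 4.634976e-02 ≈ 14374.1715.
Since α = 1/2 < 1, p = c/n^{1/2} ≫ 1/n is above the triangle threshold p ~ 1/n. Asymptotically E[X] ~ (c³/6)·n^{3(1−α)} = (4³/6)·n^{1.5} → ∞; triangles are abundant w.h.p.

E[X] ≈ 14374.1715; in regime p = Θ(1/n^{1/2}) E[X] diverges (above the triangle threshold p ~ 1/n).


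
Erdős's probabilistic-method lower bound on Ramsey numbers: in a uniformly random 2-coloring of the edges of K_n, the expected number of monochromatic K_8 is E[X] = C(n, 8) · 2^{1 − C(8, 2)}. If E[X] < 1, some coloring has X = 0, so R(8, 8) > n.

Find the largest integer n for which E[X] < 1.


We need C(n, 8) · 2^{1 − 28} < 1, i.e. C(n, 8) < 2^{28 − 1} = 134217728.
Check values of n near the boundary:
  n = 39: C(39, 8) = 61523748; 61523748 < 134217728? YES
  n = 40: C(40, 8) = 76904685; 76904685 < 134217728? YES
  n = 41: C(41, 8) = 95548245; 95548245 < 134217728? YES
  n = 42: C(42, 8) = 118030185; 118030185 < 134217728? YES
  n = 43: C(43, 8) = 145008513; 145008513 < 134217728? NO
  n = 44: C(44, 8) = 177232627; 177232627 < 134217728? NO
The largest n with C(n, 8) < 134217728 is n = 42 (where E[X] = 118030185/134217728 ≈ 0.87939). Hence R(8, 8) > 42, i.e. R(8, 8) ≥ 43.

Largest n = 42; hence R(8, 8) > 42.


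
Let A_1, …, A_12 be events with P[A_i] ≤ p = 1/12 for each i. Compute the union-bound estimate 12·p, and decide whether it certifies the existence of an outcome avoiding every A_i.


Union bound: P[∪_{i=1}^{12} A_i] ≤ Σ_i P[A_i] ≤ 12·p = 12·(1/12) = 1.
Numerically: 1 ≈ 1.0000.
Is 1 < 1? NO.
Since the bound 1 is ≥ 1, the union bound is uninformative here; it does NOT by itself certify existence.

12·p = 1 ≈ 1.0000; existence NOT certified by the union bound.


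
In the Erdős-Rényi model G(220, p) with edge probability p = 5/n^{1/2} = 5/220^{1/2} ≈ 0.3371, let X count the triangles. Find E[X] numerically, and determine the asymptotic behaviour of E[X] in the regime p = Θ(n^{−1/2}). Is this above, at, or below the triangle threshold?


Number of potential triangles: C(220, 3) = 1750540.
Each occurs with probability p³ ≈ (0.3371)³ ≈ 3.830681e-02.
By linearity: E[X] = C(220, 3)·p³ ≈ 1750540 · 3.830681e-02 ≈ 67057.6038.
Since α = 1/2 < 1, p = c/n^{1/2} ≫ 1/n is above the triangle threshold p ~ 1/n. Asymptotically E[X] ~ (c³/6)·n^{3(1−α)} = (5³/6)·n^{1.5} → ∞; triangles are abundant w.h.p.

E[X] ≈ 67057.6038; in regime p = Θ(1/n^{1/2}) E[X] diverges (above the triangle threshold p ~ 1/n).


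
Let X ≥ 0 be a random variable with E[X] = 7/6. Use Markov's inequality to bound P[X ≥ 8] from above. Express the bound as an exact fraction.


μ = E[X] = 7/6, a = 8.
Markov: P[X ≥ 8] ≤ μ/a = (7/6)/8 = 7/48.
Numerically: ≈ 0.14583.
(Since a = 8 > μ = 1.16667, the bound 7/48 is < 1 and informative.)

P[X ≥ 8] ≤ 7/48 ≈ 0.14583.


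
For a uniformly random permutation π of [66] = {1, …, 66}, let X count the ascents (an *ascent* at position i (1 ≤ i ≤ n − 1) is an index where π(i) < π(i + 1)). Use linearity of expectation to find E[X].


Write X = Σ X_I over i = 1, …, 65, with X_I the indicator of one ascent.
There are 65 indicators.
For each fixed i, the pair (π(i), π(i+1)) is a uniformly random ordered pair of distinct values from {1, …, 66}; by symmetry P[π(i) < π(i+1)] = 1/2.
By linearity: E[X] = 65 · (1/2) = (66 − 1) · (1/2) = 65/2 ≈ 32.50000.

E[X] = 65/2 = 32.50000.


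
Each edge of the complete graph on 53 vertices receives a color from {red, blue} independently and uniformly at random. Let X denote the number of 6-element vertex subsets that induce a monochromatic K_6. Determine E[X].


Let X = Σ_S X_S over the C(53, 6) = 22957480 subsets S of size 6, where X_S = 1 if the K_6 on S is monochromatic.
For a fixed S, the K_6 on S has C(6, 2) = 15 edges. P[all 15 edges red] = (1/2)^15, and likewise for blue, so P[monochromatic] = 2·(1/2)^15 = 2^{1 − 15} = 1/16384.
By linearity of expectation: E[X] = C(53, 6) · 2^{1 − 15} = 22957480 · 1/16384 = 2869685/2048.
Numerically: E[X] ≈ 1401.213.

E[X] = C(53,6)·2^(1−C(6,2)) = 2869685/2048 ≈ 1401.213.


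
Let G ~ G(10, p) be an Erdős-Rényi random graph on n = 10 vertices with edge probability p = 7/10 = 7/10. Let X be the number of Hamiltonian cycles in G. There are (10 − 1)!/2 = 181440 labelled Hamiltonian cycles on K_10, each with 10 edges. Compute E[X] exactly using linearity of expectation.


K_10 has (10 − 1)!/2 = 181440 labelled Hamiltonian cycles.
For each such Hamiltonian cycle H, let X_H = 1 if all 10 edges of H are present in G. Then P[X_H = 1] = p^{10} = (7/10)^{10} = 282475249/10000000000.
Summing the indicators: E[X] = Σ_H E[X_H] = 181440 · p^{10} = 181440 · 282475249/10000000000 = 160163466183/31250000.
Numerically: E[X] ≈ 5.13e+03.

E[X] = 181440 · (7/10)^{10} = 160163466183/31250000 ≈ 5.13e+03.


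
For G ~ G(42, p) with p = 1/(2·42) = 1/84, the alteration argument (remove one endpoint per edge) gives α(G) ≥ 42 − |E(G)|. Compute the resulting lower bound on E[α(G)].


E[|E(G)|] = C(42, 2)·p = 861 · (1/84) = 41/4.
E[α(G)] ≥ n − E[|E(G)|] = 42 − 41/4 = 127/4.
Numerically: ≈ 31.750000.
(This is only a lower bound; the true E[α(G)] may be larger.)

E[α(G)] ≥ 127/4 ≈ 31.750000.


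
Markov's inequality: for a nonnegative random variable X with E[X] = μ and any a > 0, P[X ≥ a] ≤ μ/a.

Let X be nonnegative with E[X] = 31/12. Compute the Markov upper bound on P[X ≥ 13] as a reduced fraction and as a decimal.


μ = E[X] = 31/12, a = 13.
Markov: P[X ≥ 13] ≤ μ/a = (31/12)/13 = 31/156.
Numerically: ≈ 0.199.
(Since a = 13 > μ = 2.583, the bound 31/156 is < 1 and informative.)

P[X ≥ 13] ≤ 31/156 ≈ 0.199.


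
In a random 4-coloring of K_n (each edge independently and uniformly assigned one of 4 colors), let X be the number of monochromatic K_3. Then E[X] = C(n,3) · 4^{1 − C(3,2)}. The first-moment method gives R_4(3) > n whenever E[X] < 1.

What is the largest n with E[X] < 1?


We need C(n, 3) · 4^{1 − 3} < 1, i.e. C(n, 3) < 4^{3 − 1} = 16.
Check values of n near the boundary:
  n = 3: C(3, 3) = 1; 1 < 16? YES
  n = 4: C(4, 3) = 4; 4 < 16? YES
  n = 5: C(5, 3) = 10; 10 < 16? YES
  n = 6: C(6, 3) = 20; 20 < 16? NO
  n = 7: C(7, 3) = 35; 35 < 16? NO
The largest n with C(n, 3) < 16 is n = 5 (where E[X] = 5/8 ≈ 0.6250). Hence R_4(3) > 5, i.e. R_4(3) ≥ 6.

Largest n = 5; hence R_4(3) > 5.


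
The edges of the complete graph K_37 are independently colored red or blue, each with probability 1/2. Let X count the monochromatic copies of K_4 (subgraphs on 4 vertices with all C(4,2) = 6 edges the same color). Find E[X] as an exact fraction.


Let X = Σ_S X_S over the C(37, 4) = 66045 subsets S of size 4, where X_S = 1 if the K_4 on S is monochromatic.
For a fixed S, the K_4 on S has C(4, 2) = 6 edges. P[all 6 edges red] = (1/2)^6, and likewise for blue, so P[monochromatic] = 2·(1/2)^6 = 2^{1 − 6} = 1/32.
By linearity: E[X] = C(37, 4) · 2^{1 − 6} = 66045 · 1/32 = 66045/32.
Numerically: E[X] ≈ 2063.9062.

E[X] = C(37,4)·2^(1−C(4,2)) = 66045/32 ≈ 2063.9062.


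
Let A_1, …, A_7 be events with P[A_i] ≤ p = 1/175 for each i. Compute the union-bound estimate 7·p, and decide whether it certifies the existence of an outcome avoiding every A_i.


Union bound: P[∪_{i=1}^{7} A_i] ≤ Σ_i P[A_i] ≤ 7·p = 7·(1/175) = 1/25.
Numerically: 1/25 ≈ 0.0400000.
Is 1/25 < 1? YES.
Since P[∪ A_i] ≤ 1/25 < 1, the complement has P[∩ A_i^c] ≥ 1 − 1/25 = 24/25 > 0, so some outcome avoids every A_i.

7·p = 1/25 ≈ 0.0400000; existence CERTIFIED by the union bound.


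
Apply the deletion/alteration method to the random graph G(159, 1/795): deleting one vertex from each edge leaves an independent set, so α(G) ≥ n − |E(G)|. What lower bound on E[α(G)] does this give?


E[|E(G)|] = C(159, 2)·p = 12561 · (1/795) = 79/5.
E[α(G)] ≥ n − E[|E(G)|] = 159 − 79/5 = 716/5.
Numerically: ≈ 143.2000.
(This is only a lower bound; the true E[α(G)] may be larger.)

E[α(G)] ≥ 716/5 ≈ 143.2000.


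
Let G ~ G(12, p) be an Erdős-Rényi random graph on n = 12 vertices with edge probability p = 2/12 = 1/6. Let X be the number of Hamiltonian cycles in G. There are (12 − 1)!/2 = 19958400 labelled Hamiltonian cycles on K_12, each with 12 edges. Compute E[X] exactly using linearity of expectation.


K_12 has (12 − 1)!/2 = 19958400 labelled Hamiltonian cycles.
For each such Hamiltonian cycle H, let X_H = 1 if all 12 edges of H are present in G. Then P[X_H = 1] = p^{12} = (1/6)^{12} = 1/2176782336.
By linearity of expectation: E[X] = Σ_H E[X_H] = 19958400 · p^{12} = 19958400 · 1/2176782336 = 1925/209952.
Numerically: E[X] ≈ 0.0091688.

E[X] = 19958400 · (1/6)^{12} = 1925/209952 ≈ 0.0091688.


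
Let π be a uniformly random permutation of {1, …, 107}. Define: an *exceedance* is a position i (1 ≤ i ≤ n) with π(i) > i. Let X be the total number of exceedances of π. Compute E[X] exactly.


Write X = Σ_{i=1}^{107} X_i, where X_i = 1_{π(i) > i}.
For each fixed i, π(i) is uniform over {1, …, 107} (marginal of a uniform permutation), so P[π(i) > i] = (n − i)/n. Summing: Σ_{i=1}^{107} (n − i)/n = (0 + 1 + … + 106)/107 = 107(107 − 1)/(2·107) = (107 − 1)/2.
Hence E[X] = Σ_{i=1}^{107} (107 − i)/107 = 53 ≈ 53.0000.

E[X] = 53 = 53.0000.


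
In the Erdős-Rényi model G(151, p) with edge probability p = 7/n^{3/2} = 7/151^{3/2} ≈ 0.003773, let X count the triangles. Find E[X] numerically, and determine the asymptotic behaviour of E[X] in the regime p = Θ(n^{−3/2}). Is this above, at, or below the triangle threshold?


Number of potential triangles: C(151, 3) = 562475.
Each occurs with probability p³ ≈ (0.003773)³ ≈ 5.369055e-08.
By linearity: E[X] = C(151, 3)·p³ ≈ 562475 · 5.369055e-08 ≈ 0.0302.
Since α = 3/2 > 1, p = c/n^{3/2} = o(1/n) is below the triangle threshold p ~ 1/n. Asymptotically E[X] ~ (c³/6)·n^{3(1−α)} = (7³/6)·n^{-1.5} → 0, so by Markov's inequality G has no triangles w.h.p.

E[X] ≈ 0.0302; in regime p = Θ(1/n^{3/2}) E[X] tends to 0 (below the triangle threshold p ~ 1/n).


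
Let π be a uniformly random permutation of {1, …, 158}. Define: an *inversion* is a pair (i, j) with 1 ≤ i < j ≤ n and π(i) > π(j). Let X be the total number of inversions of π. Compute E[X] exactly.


Write X = Σ X_I over the C(158, 2) = 12403 pairs i < j, with X_I the indicator of one inversion.
There are 12403 indicators.
For each fixed pair i < j, the values π(i) and π(j) are two distinct elements of {1, …, 158} in uniformly random order; by symmetry P[π(i) > π(j)] = 1/2.
By linearity: E[X] = 12403 · (1/2) = C(158, 2) · (1/2) = 12403/2 = 12403/2 ≈ 6201.50000.

E[X] = 12403/2 = 6201.50000.


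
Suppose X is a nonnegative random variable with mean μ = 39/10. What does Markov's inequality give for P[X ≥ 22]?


μ = E[X] = 39/10, a = 22.
Markov: P[X ≥ 22] ≤ μ/a = (39/10)/22 = 39/220.
Numerically: ≈ 0.177.
(Since a = 22 > μ = 3.900, the bound 39/220 is < 1 and informative.)

P[X ≥ 22] ≤ 39/220 ≈ 0.177.


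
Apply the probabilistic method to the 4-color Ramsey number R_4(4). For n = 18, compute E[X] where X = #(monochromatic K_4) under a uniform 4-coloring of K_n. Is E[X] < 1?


E[X] = C(18, 4) · 4^{1 − 6} = 3060 · 4^{−5} = 3060/1024.
As a reduced fraction: E[X] = 765/256 ≈ 2.98828.
Is E[X] < 1? NO.
Since E[X] ≥ 1, the first-moment bound is inconclusive at n = 18; it does NOT by itself certify R_4(4) > 18.

E[X] = 765/256 ≈ 2.98828; E[X] ≥ 1; first-moment method inconclusive here.


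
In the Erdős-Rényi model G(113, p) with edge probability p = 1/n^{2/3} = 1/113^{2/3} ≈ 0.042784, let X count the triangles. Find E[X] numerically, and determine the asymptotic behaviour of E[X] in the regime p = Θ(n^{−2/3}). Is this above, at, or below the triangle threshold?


Number of potential triangles: C(113, 3) = 234136.
Each occurs with probability p³ ≈ (0.042784)³ ≈ 7.8314668e-05.
By linearity: E[X] = C(113, 3)·p³ ≈ 234136 · 7.8314668e-05 ≈ 18.33628.
Since α = 2/3 < 1, p = c/n^{2/3} ≫ 1/n is above the triangle threshold p ~ 1/n. Asymptotically E[X] ~ (c³/6)·n^{3(1−α)} = (1³/6)·n^{1} → ∞; triangles are abundant w.h.p.

E[X] ≈ 18.33628; in regime p = Θ(1/n^{2/3}) E[X] diverges (above the triangle threshold p ~ 1/n).


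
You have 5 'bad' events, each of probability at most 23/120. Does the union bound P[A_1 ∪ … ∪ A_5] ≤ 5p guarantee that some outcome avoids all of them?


Union bound: P[∪_{i=1}^{5} A_i] ≤ Σ_i P[A_i] ≤ 5·p = 5·(23/120) = 23/24.
Numerically: 23/24 ≈ 0.9583.
Is 23/24 < 1? YES.
Since P[∪ A_i] ≤ 23/24 < 1, the complement has P[∩ A_i^c] ≥ 1 − 23/24 = 1/24 > 0, so some outcome avoids every A_i.

5·p = 23/24 ≈ 0.9583; existence CERTIFIED by the union bound.
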